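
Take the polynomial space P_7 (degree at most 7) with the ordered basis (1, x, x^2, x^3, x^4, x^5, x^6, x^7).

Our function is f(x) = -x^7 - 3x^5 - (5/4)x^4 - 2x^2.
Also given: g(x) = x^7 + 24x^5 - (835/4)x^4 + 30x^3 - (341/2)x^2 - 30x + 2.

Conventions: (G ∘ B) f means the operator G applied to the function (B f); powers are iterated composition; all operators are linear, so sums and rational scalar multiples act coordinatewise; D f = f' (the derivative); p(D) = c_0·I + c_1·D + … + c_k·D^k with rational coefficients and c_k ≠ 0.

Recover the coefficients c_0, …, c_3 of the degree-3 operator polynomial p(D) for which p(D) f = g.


D^0 f = -x^7 - 3x^5 - (5/4)x^4 - 2x^2
D^1 f = -7x^6 - 15x^4 - 5x^3 - 4x
D^2 f = -42x^5 - 60x^3 - 15x^2 - 4
D^3 f = -210x^4 - 180x^2 - 30x
matching coefficients of g against c_0 f + c_1 Df + … from the top degree down determines the c_i
solution: c_0 = -1, c_1 = 0, c_2 = -1/2, c_3 = 1

p(D) = -I − (1/2)·D^2 + D^3, i.e. c_0 = -1, c_1 = 0, c_2 = -1/2, c_3 = 1


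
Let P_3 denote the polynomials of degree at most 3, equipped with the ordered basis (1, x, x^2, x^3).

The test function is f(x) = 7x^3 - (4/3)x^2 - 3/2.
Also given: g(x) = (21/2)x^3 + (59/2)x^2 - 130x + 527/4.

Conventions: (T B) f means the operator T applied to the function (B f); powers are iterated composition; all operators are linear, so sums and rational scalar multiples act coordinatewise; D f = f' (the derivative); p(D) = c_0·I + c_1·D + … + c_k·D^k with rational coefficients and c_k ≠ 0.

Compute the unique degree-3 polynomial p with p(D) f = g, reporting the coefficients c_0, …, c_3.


D^0 f = 7x^3 - (4/3)x^2 - 3/2
D^1 f = 21x^2 - (8/3)x
D^2 f = 42x - 8/3
D^3 f = 42
matching coefficients of g against c_0 f + c_1 Df + … from the top degree down determines the c_i
solution: c_0 = 3/2, c_1 = 3/2, c_2 = -3, c_3 = 3

p(D) = (3/2)·I + (3/2)·D − 3·D^2 + 3·D^3, i.e. c_0 = 3/2, c_1 = 3/2, c_2 = -3, c_3 = 3


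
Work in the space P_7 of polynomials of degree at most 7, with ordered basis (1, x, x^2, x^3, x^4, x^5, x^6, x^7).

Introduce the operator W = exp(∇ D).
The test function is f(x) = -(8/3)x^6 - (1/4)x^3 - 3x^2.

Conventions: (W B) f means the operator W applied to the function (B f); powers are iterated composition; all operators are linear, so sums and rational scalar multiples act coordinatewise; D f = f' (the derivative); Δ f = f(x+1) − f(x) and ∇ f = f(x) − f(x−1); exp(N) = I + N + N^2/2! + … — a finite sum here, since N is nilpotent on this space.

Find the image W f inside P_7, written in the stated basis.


the result is g(x) = -(8/3)x^6 - 80x^4 + (639/4)x^3 - 643x^2 + (2077/2)x - 3605/4

order-1 term: -80x^4 + 160x^3 - 160x^2 + (157/2)x - 85/4
order-2 term: -480x^2 + 960x - 560
order-3 term: -320
the series for exp(∇ D) f terminates at order 3
exp(∇ D) f = -(8/3)x^6 - 80x^4 + (639/4)x^3 - 643x^2 + (2077/2)x - 3605/4


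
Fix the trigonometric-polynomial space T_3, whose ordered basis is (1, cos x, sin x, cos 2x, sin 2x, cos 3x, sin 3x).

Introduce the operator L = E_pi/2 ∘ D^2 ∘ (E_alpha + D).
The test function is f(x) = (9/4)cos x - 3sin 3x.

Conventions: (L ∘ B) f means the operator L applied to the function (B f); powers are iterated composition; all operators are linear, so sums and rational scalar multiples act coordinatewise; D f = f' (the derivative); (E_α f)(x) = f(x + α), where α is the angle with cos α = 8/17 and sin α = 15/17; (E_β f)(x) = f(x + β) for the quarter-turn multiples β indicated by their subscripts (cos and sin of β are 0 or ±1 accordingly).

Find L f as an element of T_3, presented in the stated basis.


E_alpha f = (18/17)cos x - (135/68)sin x + (1485/4913)cos 3x + (14664/4913)sin 3x
D f = -(9/4)sin x - 9cos 3x
(E_alpha + D) f = (18/17)cos x - (72/17)sin x - (42732/4913)cos 3x + (14664/4913)sin 3x
D (E_alpha + D) f = -(72/17)cos x - (18/17)sin x + (43992/4913)cos 3x + (128196/4913)sin 3x
D D (E_alpha + D) f = -(18/17)cos x + (72/17)sin x + (384588/4913)cos 3x - (131976/4913)sin 3x
E_pi/2 D^2 (E_alpha + D) f = (72/17)cos x + (18/17)sin x + (131976/4913)cos 3x + (384588/4913)sin 3x

the image equals g(x) = (72/17)cos x + (18/17)sin x + (131976/4913)cos 3x + (384588/4913)sin 3x


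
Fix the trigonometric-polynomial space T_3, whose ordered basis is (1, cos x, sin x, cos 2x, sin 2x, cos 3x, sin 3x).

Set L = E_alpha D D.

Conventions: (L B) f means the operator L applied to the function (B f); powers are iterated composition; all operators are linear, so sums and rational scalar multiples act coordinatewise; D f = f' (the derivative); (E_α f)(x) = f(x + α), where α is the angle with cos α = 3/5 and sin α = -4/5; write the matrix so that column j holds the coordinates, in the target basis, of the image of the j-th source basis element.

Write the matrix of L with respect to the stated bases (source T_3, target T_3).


the matrix is [[0, 0, 0, 0, 0, 0, 0]; [0, -3/5, 4/5, 0, 0, 0, 0]; [0, -4/5, -3/5, 0, 0, 0, 0]; [0, 0, 0, 28/25, 96/25, 0, 0]; [0, 0, 0, -96/25, 28/25, 0, 0]; [0, 0, 0, 0, 0, 1053/125, 396/125]; [0, 0, 0, 0, 0, -396/125, 1053/125]] (rows listed top to bottom)

image of 1: 0
image of cos x: -(3/5)cos x - (4/5)sin x
image of sin x: (4/5)cos x - (3/5)sin x
image of cos 2x: (28/25)cos 2x - (96/25)sin 2x
image of sin 2x: (96/25)cos 2x + (28/25)sin 2x
image of cos 3x: (1053/125)cos 3x - (396/125)sin 3x
image of sin 3x: (396/125)cos 3x + (1053/125)sin 3x
each image's coordinates form column j of the matrix


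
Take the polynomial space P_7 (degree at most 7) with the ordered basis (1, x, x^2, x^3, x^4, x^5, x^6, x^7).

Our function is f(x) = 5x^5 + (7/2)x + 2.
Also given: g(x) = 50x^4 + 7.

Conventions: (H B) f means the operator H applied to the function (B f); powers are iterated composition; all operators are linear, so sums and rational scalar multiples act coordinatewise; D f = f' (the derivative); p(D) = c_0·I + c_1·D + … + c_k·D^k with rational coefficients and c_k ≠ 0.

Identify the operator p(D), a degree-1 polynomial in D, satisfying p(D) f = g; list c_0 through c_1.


p(D) = 2·D, i.e. c_0 = 0, c_1 = 2

D^0 f = 5x^5 + (7/2)x + 2
D^1 f = 25x^4 + 7/2
matching coefficients of g against c_0 f + c_1 Df + … from the top degree down determines the c_i
solution: c_0 = 0, c_1 = 2


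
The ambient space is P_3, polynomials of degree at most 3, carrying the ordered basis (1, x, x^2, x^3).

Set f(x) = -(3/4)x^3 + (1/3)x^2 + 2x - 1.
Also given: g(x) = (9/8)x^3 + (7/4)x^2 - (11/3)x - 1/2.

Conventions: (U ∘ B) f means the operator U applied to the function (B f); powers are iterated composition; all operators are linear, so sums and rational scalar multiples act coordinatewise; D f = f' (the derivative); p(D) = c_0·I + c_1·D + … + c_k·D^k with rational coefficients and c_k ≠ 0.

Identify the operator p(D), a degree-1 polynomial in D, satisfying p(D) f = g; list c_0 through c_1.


D^0 f = -(3/4)x^3 + (1/3)x^2 + 2x - 1
D^1 f = -(9/4)x^2 + (2/3)x + 2
matching coefficients of g against c_0 f + c_1 Df + … from the top degree down determines the c_i
solution: c_0 = -3/2, c_1 = -1

c_0 = -3/2, c_1 = -1


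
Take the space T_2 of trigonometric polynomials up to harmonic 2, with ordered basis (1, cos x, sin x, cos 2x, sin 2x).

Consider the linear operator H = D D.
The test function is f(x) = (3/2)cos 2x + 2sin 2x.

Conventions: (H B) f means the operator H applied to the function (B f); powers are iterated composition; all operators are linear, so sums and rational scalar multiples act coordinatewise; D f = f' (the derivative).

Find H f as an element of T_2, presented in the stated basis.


D f = 4cos 2x - 3sin 2x
D D f = -6cos 2x - 8sin 2x

g(x) = -6cos 2x - 8sin 2x


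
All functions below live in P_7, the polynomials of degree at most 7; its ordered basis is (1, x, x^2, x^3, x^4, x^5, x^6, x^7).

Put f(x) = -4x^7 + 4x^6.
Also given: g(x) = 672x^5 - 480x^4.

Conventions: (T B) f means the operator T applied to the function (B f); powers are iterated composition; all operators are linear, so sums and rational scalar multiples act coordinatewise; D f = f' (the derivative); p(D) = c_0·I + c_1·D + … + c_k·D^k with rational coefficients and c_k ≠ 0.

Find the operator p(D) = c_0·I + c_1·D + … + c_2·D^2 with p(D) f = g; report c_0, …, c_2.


D^0 f = -4x^7 + 4x^6
D^1 f = -28x^6 + 24x^5
D^2 f = -168x^5 + 120x^4
matching coefficients of g against c_0 f + c_1 Df + … from the top degree down determines the c_i
solution: c_0 = 0, c_1 = 0, c_2 = -4

c_0 = 0, c_1 = 0, c_2 = -4


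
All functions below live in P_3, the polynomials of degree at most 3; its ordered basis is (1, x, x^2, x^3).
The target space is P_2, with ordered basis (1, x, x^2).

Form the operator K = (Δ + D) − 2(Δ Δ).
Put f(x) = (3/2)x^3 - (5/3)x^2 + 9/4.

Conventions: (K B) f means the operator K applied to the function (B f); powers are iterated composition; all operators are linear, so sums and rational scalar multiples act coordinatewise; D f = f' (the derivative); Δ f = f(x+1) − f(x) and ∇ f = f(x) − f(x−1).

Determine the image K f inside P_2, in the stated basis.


the result is g(x) = 9x^2 - (121/6)x - 23/2

Δ f = (9/2)x^2 + (7/6)x - 1/6
D f = (9/2)x^2 - (10/3)x
(Δ + D) f = 9x^2 - (13/6)x - 1/6
Δ f = (9/2)x^2 + (7/6)x - 1/6
Δ Δ f = 9x + 17/3
(-2(Δ Δ)) f = -18x - 34/3
((Δ + D) − 2(Δ Δ)) f = 9x^2 - (121/6)x - 23/2


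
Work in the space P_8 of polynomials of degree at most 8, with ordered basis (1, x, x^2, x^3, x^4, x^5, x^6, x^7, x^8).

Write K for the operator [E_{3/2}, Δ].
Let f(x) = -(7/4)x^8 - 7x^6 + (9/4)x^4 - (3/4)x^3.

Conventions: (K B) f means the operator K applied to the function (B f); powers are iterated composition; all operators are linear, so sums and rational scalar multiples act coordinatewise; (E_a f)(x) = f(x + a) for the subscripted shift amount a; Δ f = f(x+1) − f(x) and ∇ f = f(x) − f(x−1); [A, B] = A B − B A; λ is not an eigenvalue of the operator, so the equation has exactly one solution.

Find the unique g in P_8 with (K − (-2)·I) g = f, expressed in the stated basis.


write g with unknown coordinates in the stated basis and equate coefficients in (K − (-2)·I) g = f
solving from the highest basis element down gives g = -(7/8)x^8 - (7/2)x^6 + (9/8)x^4 - (3/8)x^3
check: K g = 0
so K g − (-2)·g = -(7/4)x^8 - 7x^6 + (9/4)x^4 - (3/4)x^3 = f ✓

the image equals g(x) = -(7/8)x^8 - (7/2)x^6 + (9/8)x^4 - (3/8)x^3


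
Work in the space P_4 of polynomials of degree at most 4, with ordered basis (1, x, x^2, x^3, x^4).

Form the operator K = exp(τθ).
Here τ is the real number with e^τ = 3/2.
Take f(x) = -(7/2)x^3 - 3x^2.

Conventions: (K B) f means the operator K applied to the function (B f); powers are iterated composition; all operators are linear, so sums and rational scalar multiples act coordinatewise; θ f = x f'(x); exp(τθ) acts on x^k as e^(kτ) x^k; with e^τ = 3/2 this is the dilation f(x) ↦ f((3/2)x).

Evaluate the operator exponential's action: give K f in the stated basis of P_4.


g(x) = -(189/16)x^3 - (27/4)x^2

exp(τθ) x^k = e^(kτ) x^k; with e^τ = 3/2 this sends x^k to (3/2)^k x^k
x^2 ↦ 9/4 x^2
x^3 ↦ 27/8 x^3
applying this coordinatewise to f: exp(τθ) f = -(189/16)x^3 - (27/4)x^2


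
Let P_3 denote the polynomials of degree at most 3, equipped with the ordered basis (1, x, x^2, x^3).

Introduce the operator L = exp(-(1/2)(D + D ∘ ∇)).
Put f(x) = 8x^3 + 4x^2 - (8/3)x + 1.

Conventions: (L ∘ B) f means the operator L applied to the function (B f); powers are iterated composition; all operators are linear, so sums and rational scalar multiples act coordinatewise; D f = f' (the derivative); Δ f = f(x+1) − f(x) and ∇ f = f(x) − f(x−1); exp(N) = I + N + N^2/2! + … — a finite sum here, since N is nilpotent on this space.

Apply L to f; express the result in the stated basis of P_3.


order-1 term: -12x^2 - 28x + 28/3
order-2 term: 6x + 13
order-3 term: -1
the series for exp(-(1/2)(D + D ∘ ∇)) f terminates at order 3
exp(-(1/2)(D + D ∘ ∇)) f = 8x^3 - 8x^2 - (74/3)x + 67/3

the result is g(x) = 8x^3 - 8x^2 - (74/3)x + 67/3


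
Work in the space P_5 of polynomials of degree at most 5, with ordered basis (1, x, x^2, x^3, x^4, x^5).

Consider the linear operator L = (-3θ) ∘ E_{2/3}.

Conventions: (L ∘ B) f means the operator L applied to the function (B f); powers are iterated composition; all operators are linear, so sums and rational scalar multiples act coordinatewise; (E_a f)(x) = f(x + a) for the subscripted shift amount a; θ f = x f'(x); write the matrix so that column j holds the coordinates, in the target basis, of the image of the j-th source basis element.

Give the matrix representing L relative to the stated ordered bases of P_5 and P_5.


image of 1: 0
image of x: -3x
image of x^2: -6x^2 - 4x
image of x^3: -9x^3 - 12x^2 - 4x
image of x^4: -12x^4 - 24x^3 - 16x^2 - (32/9)x
image of x^5: -15x^5 - 40x^4 - 40x^3 - (160/9)x^2 - (80/27)x
each image's coordinates form column j of the matrix

the matrix is [[0, 0, 0, 0, 0, 0]; [0, -3, -4, -4, -32/9, -80/27]; [0, 0, -6, -12, -16, -160/9]; [0, 0, 0, -9, -24, -40]; [0, 0, 0, 0, -12, -40]; [0, 0, 0, 0, 0, -15]] (rows listed top to bottom)


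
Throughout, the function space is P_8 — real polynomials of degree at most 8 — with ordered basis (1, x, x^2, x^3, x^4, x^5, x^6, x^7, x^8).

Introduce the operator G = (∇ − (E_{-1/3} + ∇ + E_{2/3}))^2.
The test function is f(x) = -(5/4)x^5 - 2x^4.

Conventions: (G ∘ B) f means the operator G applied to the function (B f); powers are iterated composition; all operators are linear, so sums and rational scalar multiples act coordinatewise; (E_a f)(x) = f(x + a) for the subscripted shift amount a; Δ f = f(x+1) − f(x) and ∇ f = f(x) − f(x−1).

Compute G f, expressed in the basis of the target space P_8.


∇ f = -(25/4)x^4 + (9/2)x^3 - (1/2)x^2 - (7/4)x + 3/4
E_{-1/3} f = -(5/4)x^5 + (1/12)x^4 + (23/18)x^3 - (47/54)x^2 + (71/324)x - 19/972
∇ f = -(25/4)x^4 + (9/2)x^3 - (1/2)x^2 - (7/4)x + 3/4
E_{2/3} f = -(5/4)x^5 - (37/6)x^4 - (98/9)x^3 - (244/27)x^2 - (292/81)x - 136/243
(E_{-1/3} + ∇ + E_{2/3}) f = -(5/2)x^5 - (37/3)x^4 - (46/9)x^3 - (281/27)x^2 - (416/81)x + 83/486
(-(E_{-1/3} + ∇ + E_{2/3})) f = (5/2)x^5 + (37/3)x^4 + (46/9)x^3 + (281/27)x^2 + (416/81)x - 83/486
(∇ − (E_{-1/3} + ∇ + E_{2/3})) f = (5/2)x^5 + (73/12)x^4 + (173/18)x^3 + (535/54)x^2 + (1097/324)x + 563/972
∇ (∇ − (E_{-1/3} + ∇ + E_{2/3})) f = (25/2)x^4 - (2/3)x^3 + (52/3)x^2 + (76/27)x - 40/81
E_{-1/3} (∇ − (E_{-1/3} + ∇ + E_{2/3})) f = (5/2)x^5 + (23/12)x^4 + (77/18)x^3 + (185/54)x^2 - (247/324)x + 253/972
∇ (∇ − (E_{-1/3} + ∇ + E_{2/3})) f = (25/2)x^4 - (2/3)x^3 + (52/3)x^2 + (76/27)x - 40/81
E_{2/3} (∇ − (E_{-1/3} + ∇ + E_{2/3})) f = (5/2)x^5 + (173/12)x^4 + (665/18)x^3 + (2849/54)x^2 + (12665/324)x + 11293/972
(E_{-1/3} + ∇ + E_{2/3}) (∇ − (E_{-1/3} + ∇ + E_{2/3})) f = 5x^5 + (173/6)x^4 + (365/9)x^3 + (1985/27)x^2 + (6665/162)x + 5533/486
(-(E_{-1/3} + ∇ + E_{2/3})) (∇ − (E_{-1/3} + ∇ + E_{2/3})) f = -5x^5 - (173/6)x^4 - (365/9)x^3 - (1985/27)x^2 - (6665/162)x - 5533/486
(∇ − (E_{-1/3} + ∇ + E_{2/3})) (∇ − (E_{-1/3} + ∇ + E_{2/3})) f = -5x^5 - (49/3)x^4 - (371/9)x^3 - (1517/27)x^2 - (6209/162)x - 5773/486

the result is g(x) = -5x^5 - (49/3)x^4 - (371/9)x^3 - (1517/27)x^2 - (6209/162)x - 5773/486


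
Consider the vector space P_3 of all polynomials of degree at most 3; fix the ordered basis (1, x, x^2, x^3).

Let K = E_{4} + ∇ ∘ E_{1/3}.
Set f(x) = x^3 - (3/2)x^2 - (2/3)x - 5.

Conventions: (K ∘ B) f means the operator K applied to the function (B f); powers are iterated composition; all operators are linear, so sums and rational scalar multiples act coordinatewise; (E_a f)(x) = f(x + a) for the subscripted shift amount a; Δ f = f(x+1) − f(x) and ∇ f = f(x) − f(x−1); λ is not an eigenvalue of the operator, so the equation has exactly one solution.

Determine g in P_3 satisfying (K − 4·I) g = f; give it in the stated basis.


write g with unknown coordinates in the stated basis and equate coefficients in (K − 4·I) g = f
solving from the highest basis element down gives g = -(1/3)x^3 - (7/6)x^2 - (80/9)x - 475/18
check: K g = -(1/3)x^3 - (37/6)x^2 - (326/9)x - 995/9
so K g − 4·g = x^3 - (3/2)x^2 - (2/3)x - 5 = f ✓

the result is g(x) = -(1/3)x^3 - (7/6)x^2 - (80/9)x - 475/18


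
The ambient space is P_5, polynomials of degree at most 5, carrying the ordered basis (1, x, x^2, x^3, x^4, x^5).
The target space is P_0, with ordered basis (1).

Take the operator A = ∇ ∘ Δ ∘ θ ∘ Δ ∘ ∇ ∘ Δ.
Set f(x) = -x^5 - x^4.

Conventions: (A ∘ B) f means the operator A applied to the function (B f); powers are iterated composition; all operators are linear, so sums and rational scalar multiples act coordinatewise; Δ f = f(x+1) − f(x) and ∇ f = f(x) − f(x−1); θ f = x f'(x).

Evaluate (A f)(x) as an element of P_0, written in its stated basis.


Δ f = -5x^4 - 14x^3 - 16x^2 - 9x - 2
∇ Δ f = -20x^3 - 12x^2 - 10x - 2
Δ ∇ Δ f = -60x^2 - 84x - 42
θ (Δ ∘ ∇ ∘ Δ) f = -120x^2 - 84x
Δ θ (Δ ∘ ∇ ∘ Δ) f = -240x - 204
∇ Δ θ (Δ ∘ ∇ ∘ Δ) f = -240

the result is g(x) = -240


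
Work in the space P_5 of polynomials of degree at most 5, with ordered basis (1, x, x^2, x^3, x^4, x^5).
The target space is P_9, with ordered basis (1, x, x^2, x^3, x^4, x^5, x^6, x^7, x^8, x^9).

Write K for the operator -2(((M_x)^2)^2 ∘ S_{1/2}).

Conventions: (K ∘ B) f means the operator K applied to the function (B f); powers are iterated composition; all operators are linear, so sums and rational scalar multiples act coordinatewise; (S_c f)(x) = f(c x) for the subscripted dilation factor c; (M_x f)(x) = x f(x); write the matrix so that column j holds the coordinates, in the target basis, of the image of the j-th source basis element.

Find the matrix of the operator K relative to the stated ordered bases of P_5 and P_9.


the matrix is [[0, 0, 0, 0, 0, 0]; [0, 0, 0, 0, 0, 0]; [0, 0, 0, 0, 0, 0]; [0, 0, 0, 0, 0, 0]; [-2, 0, 0, 0, 0, 0]; [0, -1, 0, 0, 0, 0]; [0, 0, -1/2, 0, 0, 0]; [0, 0, 0, -1/4, 0, 0]; [0, 0, 0, 0, -1/8, 0]; [0, 0, 0, 0, 0, -1/16]] (rows listed top to bottom)

image of 1: -2x^4
image of x: -x^5
image of x^2: -(1/2)x^6
image of x^3: -(1/4)x^7
image of x^4: -(1/8)x^8
image of x^5: -(1/16)x^9
each image's coordinates form column j of the matrix


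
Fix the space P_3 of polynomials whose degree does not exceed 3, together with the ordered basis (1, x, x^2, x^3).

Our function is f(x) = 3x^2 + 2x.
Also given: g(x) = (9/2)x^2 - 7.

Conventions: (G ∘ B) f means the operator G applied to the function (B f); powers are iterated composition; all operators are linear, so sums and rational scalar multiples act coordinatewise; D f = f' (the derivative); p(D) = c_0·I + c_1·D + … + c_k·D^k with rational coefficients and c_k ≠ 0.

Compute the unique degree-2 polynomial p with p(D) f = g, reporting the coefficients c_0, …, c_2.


D^0 f = 3x^2 + 2x
D^1 f = 6x + 2
D^2 f = 6
matching coefficients of g against c_0 f + c_1 Df + … from the top degree down determines the c_i
solution: c_0 = 3/2, c_1 = -1/2, c_2 = -1

c_0 = 3/2, c_1 = -1/2, c_2 = -1


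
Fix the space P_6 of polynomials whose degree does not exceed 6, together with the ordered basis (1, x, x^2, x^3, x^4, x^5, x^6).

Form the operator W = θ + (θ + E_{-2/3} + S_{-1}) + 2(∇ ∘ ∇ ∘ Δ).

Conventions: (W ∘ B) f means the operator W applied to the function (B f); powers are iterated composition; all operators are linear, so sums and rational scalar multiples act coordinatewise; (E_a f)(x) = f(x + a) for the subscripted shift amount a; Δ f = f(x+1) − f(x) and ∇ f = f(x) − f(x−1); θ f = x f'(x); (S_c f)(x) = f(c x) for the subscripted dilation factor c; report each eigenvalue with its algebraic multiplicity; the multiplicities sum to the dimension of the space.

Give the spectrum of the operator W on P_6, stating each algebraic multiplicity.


λ = 2 (multiplicity 2), λ = 6 (multiplicity 2), λ = 10 (multiplicity 2), λ = 14 (multiplicity 1)

image of 1: 2
image of x: 2x - 2/3
image of x^2: 6x^2 - (4/3)x + 4/9
image of x^3: 6x^3 - 2x^2 + (4/3)x + 316/27
image of x^4: 10x^4 - (8/3)x^3 + (8/3)x^2 + (1264/27)x - 1928/81
image of x^5: 10x^5 - (10/3)x^4 + (40/9)x^3 + (3160/27)x^2 - (9640/81)x + 14548/243
image of x^6: 14x^6 - 4x^5 + (20/3)x^4 + (6320/27)x^3 - (9640/27)x^2 + (29096/81)x - 87416/729
the matrix is upper triangular; its diagonal is (2, 2, 6, 6, 10, 10, 14)
for a triangular matrix the eigenvalues are the diagonal entries, with algebraic multiplicity their repetition count


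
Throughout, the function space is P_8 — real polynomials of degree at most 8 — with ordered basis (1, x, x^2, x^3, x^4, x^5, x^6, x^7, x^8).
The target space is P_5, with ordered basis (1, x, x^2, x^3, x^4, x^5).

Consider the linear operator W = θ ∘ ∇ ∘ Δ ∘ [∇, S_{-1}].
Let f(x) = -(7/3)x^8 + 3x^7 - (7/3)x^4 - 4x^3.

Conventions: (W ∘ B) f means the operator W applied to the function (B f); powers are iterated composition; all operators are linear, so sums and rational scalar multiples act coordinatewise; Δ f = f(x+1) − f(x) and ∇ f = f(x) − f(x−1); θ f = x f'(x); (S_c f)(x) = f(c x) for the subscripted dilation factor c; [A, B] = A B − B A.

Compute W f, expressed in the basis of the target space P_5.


the result is g(x) = -7840x^5 - 5040x^4 - 23520x^3 - 7560x^2 - 4816x

S_{-1} f = -(7/3)x^8 - 3x^7 - (7/3)x^4 + 4x^3
∇ S_{-1} f = -(56/3)x^7 + (133/3)x^6 - (203/3)x^5 + (175/3)x^4 - 35x^3 + (85/3)x^2 - 19x + 17/3
∇ f = -(56/3)x^7 + (259/3)x^6 - (581/3)x^5 + (805/3)x^4 - 245x^3 + (391/3)x^2 - 37x + 11/3
S_{-1} ∇ f = (56/3)x^7 + (259/3)x^6 + (581/3)x^5 + (805/3)x^4 + 245x^3 + (391/3)x^2 + 37x + 11/3
[∇, S_{-1}] f = -(112/3)x^7 - 42x^6 - (784/3)x^5 - 210x^4 - 280x^3 - 102x^2 - 56x + 2
Δ [∇, S_{-1}] f = -(784/3)x^6 - 1036x^5 - (9730/3)x^4 - 5600x^3 - (18382/3)x^2 - 3704x - 2966/3
∇ Δ [∇, S_{-1}] f = -1568x^5 - 1260x^4 - 7840x^3 - 3780x^2 - 4816x - 708
θ ∇ Δ [∇, S_{-1}] f = -7840x^5 - 5040x^4 - 23520x^3 - 7560x^2 - 4816x


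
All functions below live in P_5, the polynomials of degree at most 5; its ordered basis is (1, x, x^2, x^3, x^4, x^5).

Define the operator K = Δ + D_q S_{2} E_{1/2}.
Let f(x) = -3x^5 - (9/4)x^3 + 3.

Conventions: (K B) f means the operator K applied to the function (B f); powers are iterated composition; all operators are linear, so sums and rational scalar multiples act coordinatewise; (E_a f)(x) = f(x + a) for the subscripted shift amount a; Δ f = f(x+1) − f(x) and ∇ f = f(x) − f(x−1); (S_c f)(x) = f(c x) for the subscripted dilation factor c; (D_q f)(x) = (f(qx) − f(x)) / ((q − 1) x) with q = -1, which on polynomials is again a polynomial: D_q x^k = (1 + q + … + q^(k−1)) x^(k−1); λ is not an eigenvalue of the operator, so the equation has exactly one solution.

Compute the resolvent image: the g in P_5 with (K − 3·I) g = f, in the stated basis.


the result is g(x) = x^5 + (37/3)x^4 + (739/36)x^3 + (18977/108)x^2 + (50473/324)x + 57731/162

write g with unknown coordinates in the stated basis and equate coefficients in (K − 3·I) g = f
solving from the highest basis element down gives g = x^5 + (37/3)x^4 + (739/36)x^3 + (18977/108)x^2 + (50473/324)x + 57731/162
check: K g = 37x^4 + (178/3)x^3 + (18977/36)x^2 + (50473/108)x + 57893/54
so K g − 3·g = -3x^5 - (9/4)x^3 + 3 = f ✓


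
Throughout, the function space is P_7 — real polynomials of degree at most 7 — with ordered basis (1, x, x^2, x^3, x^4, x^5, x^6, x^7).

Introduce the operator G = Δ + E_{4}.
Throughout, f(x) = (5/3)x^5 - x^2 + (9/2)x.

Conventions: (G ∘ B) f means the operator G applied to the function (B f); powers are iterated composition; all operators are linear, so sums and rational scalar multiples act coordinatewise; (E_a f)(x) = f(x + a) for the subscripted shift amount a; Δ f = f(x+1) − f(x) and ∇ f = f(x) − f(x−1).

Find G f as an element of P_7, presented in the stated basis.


Δ f = (25/3)x^4 + (50/3)x^3 + (50/3)x^2 + (19/3)x + 31/6
E_{4} f = (5/3)x^5 + (100/3)x^4 + (800/3)x^3 + (3197/3)x^2 + (12779/6)x + 5126/3
(Δ + E_{4}) f = (5/3)x^5 + (125/3)x^4 + (850/3)x^3 + (3247/3)x^2 + (12817/6)x + 10283/6

g(x) = (5/3)x^5 + (125/3)x^4 + (850/3)x^3 + (3247/3)x^2 + (12817/6)x + 10283/6


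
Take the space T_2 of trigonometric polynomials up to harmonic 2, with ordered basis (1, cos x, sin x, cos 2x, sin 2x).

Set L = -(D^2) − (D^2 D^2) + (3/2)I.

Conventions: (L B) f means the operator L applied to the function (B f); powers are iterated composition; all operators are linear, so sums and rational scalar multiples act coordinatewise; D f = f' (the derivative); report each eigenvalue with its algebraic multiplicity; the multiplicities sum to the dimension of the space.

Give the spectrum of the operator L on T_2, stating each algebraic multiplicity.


λ = -21/2 (multiplicity 2), λ = 3/2 (multiplicity 3)

image of 1: 3/2
image of cos x: (3/2)cos x
image of sin x: (3/2)sin x
image of cos 2x: -(21/2)cos 2x
image of sin 2x: -(21/2)sin 2x
the matrix is diagonal; its diagonal is (3/2, 3/2, 3/2, -21/2, -21/2)
for a triangular matrix the eigenvalues are the diagonal entries, with algebraic multiplicity their repetition count


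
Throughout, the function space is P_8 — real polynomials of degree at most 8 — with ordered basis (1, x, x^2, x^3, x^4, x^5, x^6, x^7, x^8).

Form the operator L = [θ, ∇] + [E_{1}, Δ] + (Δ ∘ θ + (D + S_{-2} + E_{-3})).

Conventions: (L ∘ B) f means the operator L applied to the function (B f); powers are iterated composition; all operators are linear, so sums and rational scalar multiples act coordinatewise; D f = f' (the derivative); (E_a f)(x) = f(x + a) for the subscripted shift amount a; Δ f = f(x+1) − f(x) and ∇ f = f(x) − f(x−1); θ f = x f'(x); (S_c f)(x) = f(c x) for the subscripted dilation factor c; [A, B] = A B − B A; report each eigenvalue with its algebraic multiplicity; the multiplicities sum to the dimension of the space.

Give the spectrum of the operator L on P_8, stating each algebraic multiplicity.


λ = -127 (multiplicity 1), λ = -31 (multiplicity 1), λ = -7 (multiplicity 1), λ = -1 (multiplicity 1), λ = 2 (multiplicity 1), λ = 5 (multiplicity 1), λ = 17 (multiplicity 1), λ = 65 (multiplicity 1), λ = 257 (multiplicity 1)

image of 1: 2
image of x: -x - 2
image of x^2: 5x^2 - 2x + 13
image of x^3: -7x^3 + 42x - 27
image of x^4: 17x^4 + 4x^3 + 90x^2 - 104x + 89
image of x^5: -31x^5 + 10x^4 + 160x^3 - 250x^2 + 450x - 243
image of x^6: 65x^6 + 18x^5 + 255x^4 - 480x^3 + 1365x^2 - 1452x + 741
image of x^7: -127x^7 + 28x^6 + 378x^5 - 805x^4 + 3220x^3 - 5061x^2 + 5194x - 2187
image of x^8: 257x^8 + 40x^7 + 532x^6 - 1232x^5 + 6510x^4 - 13440x^3 + 20804x^2 - 17488x + 6577
the matrix is upper triangular; its diagonal is (2, -1, 5, -7, 17, -31, 65, -127, 257)
for a triangular matrix the eigenvalues are the diagonal entries, with algebraic multiplicity their repetition count


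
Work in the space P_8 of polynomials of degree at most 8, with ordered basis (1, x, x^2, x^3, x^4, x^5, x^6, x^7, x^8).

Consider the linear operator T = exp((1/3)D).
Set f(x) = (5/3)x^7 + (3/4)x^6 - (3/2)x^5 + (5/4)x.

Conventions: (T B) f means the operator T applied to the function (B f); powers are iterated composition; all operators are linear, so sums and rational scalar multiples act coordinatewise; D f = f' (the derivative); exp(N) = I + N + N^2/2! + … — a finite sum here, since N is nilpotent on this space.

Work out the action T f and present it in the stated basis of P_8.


the result is g(x) = (5/3)x^7 + (167/36)x^6 + (35/9)x^5 + (295/324)x^4 - (95/243)x^3 - (265/972)x^2 + (10427/8748)x + 2705/6561

order-1 term: (35/9)x^6 + (3/2)x^5 - (5/2)x^4 + 5/12
order-2 term: (35/9)x^5 + (5/4)x^4 - (5/3)x^3
order-3 term: (175/81)x^4 + (5/9)x^3 - (5/9)x^2
order-4 term: (175/243)x^3 + (5/36)x^2 - (5/54)x
order-5 term: (35/243)x^2 + (1/54)x - 1/162
order-6 term: (35/2187)x + 1/972
order-7 term: 5/6561
the series for exp((1/3)D) f terminates at order 7
exp((1/3)D) f = (5/3)x^7 + (167/36)x^6 + (35/9)x^5 + (295/324)x^4 - (95/243)x^3 - (265/972)x^2 + (10427/8748)x + 2705/6561


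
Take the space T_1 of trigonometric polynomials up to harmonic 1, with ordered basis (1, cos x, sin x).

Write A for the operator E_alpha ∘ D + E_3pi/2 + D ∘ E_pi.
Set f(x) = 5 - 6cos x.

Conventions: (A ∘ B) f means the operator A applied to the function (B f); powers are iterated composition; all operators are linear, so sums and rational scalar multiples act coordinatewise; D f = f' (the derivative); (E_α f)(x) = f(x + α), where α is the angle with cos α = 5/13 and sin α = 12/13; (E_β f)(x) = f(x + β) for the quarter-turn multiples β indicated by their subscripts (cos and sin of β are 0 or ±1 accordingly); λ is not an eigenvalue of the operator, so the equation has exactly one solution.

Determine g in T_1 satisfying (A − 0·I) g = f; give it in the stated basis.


the result is g(x) = 5 + (8/5)cos x + (14/5)sin x

write g with unknown coordinates in the stated basis and equate coefficients in (A − 0·I) g = f
solving from the highest basis element down gives g = 5 + (8/5)cos x + (14/5)sin x
check: A g = 5 - 6cos x
so A g − 0·g = 5 - 6cos x = f ✓


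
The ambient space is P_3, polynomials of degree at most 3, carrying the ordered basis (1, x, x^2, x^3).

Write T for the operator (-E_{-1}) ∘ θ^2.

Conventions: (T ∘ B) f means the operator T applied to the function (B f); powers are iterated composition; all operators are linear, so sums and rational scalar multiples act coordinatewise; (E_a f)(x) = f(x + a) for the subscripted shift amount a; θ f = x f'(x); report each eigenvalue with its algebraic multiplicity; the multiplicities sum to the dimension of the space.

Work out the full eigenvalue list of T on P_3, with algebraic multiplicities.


λ = -9 (multiplicity 1), λ = -4 (multiplicity 1), λ = -1 (multiplicity 1), λ = 0 (multiplicity 1)

image of 1: 0
image of x: -x + 1
image of x^2: -4x^2 + 8x - 4
image of x^3: -9x^3 + 27x^2 - 27x + 9
the matrix is upper triangular; its diagonal is (0, -1, -4, -9)
for a triangular matrix the eigenvalues are the diagonal entries, with algebraic multiplicity their repetition count


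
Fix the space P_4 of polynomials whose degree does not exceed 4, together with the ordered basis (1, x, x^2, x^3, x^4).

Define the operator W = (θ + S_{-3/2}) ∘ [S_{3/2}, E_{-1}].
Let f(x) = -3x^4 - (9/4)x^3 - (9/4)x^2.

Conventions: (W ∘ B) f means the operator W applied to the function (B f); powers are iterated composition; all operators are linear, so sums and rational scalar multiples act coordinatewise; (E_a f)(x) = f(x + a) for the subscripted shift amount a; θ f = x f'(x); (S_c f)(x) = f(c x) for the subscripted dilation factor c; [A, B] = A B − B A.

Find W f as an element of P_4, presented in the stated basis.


the image equals g(x) = (243/32)x^3 + (23409/128)x^2 + (1071/64)x + 309/32

E_{-1} f = -3x^4 + (39/4)x^3 - (27/2)x^2 + (39/4)x - 3
S_{3/2} E_{-1} f = -(243/16)x^4 + (1053/32)x^3 - (243/8)x^2 + (117/8)x - 3
S_{3/2} f = -(243/16)x^4 - (243/32)x^3 - (81/16)x^2
E_{-1} S_{3/2} f = -(243/16)x^4 + (1701/32)x^3 - (2349/32)x^2 + (1539/32)x - 405/32
[S_{3/2}, E_{-1}] f = -(81/4)x^3 + (1377/32)x^2 - (1071/32)x + 309/32
θ [S_{3/2}, E_{-1}] f = -(243/4)x^3 + (1377/16)x^2 - (1071/32)x
S_{-3/2} [S_{3/2}, E_{-1}] f = (2187/32)x^3 + (12393/128)x^2 + (3213/64)x + 309/32
(θ + S_{-3/2}) [S_{3/2}, E_{-1}] f = (243/32)x^3 + (23409/128)x^2 + (1071/64)x + 309/32


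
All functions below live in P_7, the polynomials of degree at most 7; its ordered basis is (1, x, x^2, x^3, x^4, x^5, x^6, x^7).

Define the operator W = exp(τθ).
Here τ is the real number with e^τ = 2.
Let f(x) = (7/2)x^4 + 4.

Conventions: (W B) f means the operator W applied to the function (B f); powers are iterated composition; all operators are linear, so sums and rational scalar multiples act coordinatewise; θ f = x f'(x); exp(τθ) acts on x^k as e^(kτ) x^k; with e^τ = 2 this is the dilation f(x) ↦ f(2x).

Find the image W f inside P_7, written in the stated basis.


the result is g(x) = 56x^4 + 4

exp(τθ) x^k = e^(kτ) x^k; with e^τ = 2 this sends x^k to 2^k x^k
x^4 ↦ 16 x^4
applying this coordinatewise to f: exp(τθ) f = 56x^4 + 4


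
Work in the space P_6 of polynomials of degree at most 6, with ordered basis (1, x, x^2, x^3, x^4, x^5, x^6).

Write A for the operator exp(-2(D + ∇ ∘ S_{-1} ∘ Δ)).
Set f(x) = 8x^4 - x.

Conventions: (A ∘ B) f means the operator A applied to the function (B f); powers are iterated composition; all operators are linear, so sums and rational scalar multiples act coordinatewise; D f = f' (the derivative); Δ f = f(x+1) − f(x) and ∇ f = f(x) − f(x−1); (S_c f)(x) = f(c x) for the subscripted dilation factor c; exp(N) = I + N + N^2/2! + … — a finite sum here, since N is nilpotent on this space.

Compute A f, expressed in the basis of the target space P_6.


g(x) = 8x^4 - 64x^3 + 384x^2 - 641x + 994

order-1 term: -64x^3 + 192x^2 - 384x + 226
order-2 term: 192x^2 + 384
order-3 term: -256x + 256
order-4 term: 128
the series for exp(-2(D + ∇ ∘ S_{-1} ∘ Δ)) f terminates at order 4
exp(-2(D + ∇ ∘ S_{-1} ∘ Δ)) f = 8x^4 - 64x^3 + 384x^2 - 641x + 994


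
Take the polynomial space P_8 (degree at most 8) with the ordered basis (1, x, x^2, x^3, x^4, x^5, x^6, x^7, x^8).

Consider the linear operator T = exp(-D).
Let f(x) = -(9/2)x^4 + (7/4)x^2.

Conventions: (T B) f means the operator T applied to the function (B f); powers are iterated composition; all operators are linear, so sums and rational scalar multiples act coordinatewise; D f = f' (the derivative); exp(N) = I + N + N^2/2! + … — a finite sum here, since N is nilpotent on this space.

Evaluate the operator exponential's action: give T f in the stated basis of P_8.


the image equals g(x) = -(9/2)x^4 + 18x^3 - (101/4)x^2 + (29/2)x - 11/4

order-1 term: 18x^3 - (7/2)x
order-2 term: -27x^2 + 7/4
order-3 term: 18x
order-4 term: -9/2
the series for exp(-D) f terminates at order 4
exp(-D) f = -(9/2)x^4 + 18x^3 - (101/4)x^2 + (29/2)x - 11/4


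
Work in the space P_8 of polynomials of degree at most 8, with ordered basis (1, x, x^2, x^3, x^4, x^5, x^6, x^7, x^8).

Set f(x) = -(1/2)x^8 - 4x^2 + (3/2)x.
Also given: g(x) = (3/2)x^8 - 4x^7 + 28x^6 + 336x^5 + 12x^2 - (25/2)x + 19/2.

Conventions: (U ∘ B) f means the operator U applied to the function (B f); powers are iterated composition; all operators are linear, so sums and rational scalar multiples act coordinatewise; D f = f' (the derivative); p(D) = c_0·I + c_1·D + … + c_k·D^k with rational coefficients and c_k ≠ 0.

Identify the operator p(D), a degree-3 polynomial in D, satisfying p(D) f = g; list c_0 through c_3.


p(D) = -3·I + D − D^2 − 2·D^3, i.e. c_0 = -3, c_1 = 1, c_2 = -1, c_3 = -2

D^0 f = -(1/2)x^8 - 4x^2 + (3/2)x
D^1 f = -4x^7 - 8x + 3/2
D^2 f = -28x^6 - 8
D^3 f = -168x^5
matching coefficients of g against c_0 f + c_1 Df + … from the top degree down determines the c_i
solution: c_0 = -3, c_1 = 1, c_2 = -1, c_3 = -2


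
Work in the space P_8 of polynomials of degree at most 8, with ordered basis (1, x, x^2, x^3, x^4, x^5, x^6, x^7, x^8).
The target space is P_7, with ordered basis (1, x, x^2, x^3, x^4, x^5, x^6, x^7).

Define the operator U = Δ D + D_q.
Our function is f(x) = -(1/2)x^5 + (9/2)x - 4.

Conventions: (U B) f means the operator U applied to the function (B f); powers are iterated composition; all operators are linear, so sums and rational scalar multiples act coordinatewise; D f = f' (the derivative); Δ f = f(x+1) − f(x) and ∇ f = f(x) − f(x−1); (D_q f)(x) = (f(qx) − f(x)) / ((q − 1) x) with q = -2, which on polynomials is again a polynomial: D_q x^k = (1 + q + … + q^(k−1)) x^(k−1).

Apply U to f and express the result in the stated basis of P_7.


D f = -(5/2)x^4 + 9/2
Δ D f = -10x^3 - 15x^2 - 10x - 5/2
D_q f = -(11/2)x^4 + 9/2
(Δ D + D_q) f = -(11/2)x^4 - 10x^3 - 15x^2 - 10x + 2

g(x) = -(11/2)x^4 - 10x^3 - 15x^2 - 10x + 2


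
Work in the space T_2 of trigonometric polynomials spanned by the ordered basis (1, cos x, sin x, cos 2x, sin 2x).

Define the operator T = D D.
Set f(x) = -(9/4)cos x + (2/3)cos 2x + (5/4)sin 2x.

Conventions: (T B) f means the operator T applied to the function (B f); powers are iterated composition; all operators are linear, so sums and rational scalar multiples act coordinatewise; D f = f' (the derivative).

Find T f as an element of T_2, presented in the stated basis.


D f = (9/4)sin x + (5/2)cos 2x - (4/3)sin 2x
D D f = (9/4)cos x - (8/3)cos 2x - 5sin 2x

g(x) = (9/4)cos x - (8/3)cos 2x - 5sin 2x


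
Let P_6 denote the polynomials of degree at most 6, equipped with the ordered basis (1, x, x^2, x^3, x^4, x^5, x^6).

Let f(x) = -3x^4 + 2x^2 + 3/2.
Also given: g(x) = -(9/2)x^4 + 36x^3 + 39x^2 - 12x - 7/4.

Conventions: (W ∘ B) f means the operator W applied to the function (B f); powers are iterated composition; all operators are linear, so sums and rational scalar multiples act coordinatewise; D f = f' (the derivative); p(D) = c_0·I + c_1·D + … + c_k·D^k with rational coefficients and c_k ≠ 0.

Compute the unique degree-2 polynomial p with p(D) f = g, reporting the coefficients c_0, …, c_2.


c_0 = 3/2, c_1 = -3, c_2 = -1

D^0 f = -3x^4 + 2x^2 + 3/2
D^1 f = -12x^3 + 4x
D^2 f = -36x^2 + 4
matching coefficients of g against c_0 f + c_1 Df + … from the top degree down determines the c_i
solution: c_0 = 3/2, c_1 = -3, c_2 = -1


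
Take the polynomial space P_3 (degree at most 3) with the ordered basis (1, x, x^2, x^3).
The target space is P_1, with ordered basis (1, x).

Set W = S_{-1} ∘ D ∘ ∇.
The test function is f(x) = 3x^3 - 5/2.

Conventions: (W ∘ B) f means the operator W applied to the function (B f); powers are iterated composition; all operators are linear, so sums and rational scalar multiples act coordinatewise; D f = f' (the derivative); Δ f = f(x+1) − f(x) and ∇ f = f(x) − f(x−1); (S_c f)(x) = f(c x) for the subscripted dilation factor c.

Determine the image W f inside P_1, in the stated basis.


∇ f = 9x^2 - 9x + 3
D ∇ f = 18x - 9
S_{-1} D ∇ f = -18x - 9

g(x) = -18x - 9


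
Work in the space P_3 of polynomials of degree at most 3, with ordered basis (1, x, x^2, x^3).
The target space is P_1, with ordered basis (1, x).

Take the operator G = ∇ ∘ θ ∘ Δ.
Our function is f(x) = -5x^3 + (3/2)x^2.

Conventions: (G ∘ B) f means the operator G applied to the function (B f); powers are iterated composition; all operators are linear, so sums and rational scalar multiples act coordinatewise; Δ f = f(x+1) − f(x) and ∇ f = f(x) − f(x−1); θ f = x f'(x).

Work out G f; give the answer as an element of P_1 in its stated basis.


Δ f = -15x^2 - 12x - 7/2
θ Δ f = -30x^2 - 12x
∇ θ Δ f = -60x + 18

the result is g(x) = -60x + 18


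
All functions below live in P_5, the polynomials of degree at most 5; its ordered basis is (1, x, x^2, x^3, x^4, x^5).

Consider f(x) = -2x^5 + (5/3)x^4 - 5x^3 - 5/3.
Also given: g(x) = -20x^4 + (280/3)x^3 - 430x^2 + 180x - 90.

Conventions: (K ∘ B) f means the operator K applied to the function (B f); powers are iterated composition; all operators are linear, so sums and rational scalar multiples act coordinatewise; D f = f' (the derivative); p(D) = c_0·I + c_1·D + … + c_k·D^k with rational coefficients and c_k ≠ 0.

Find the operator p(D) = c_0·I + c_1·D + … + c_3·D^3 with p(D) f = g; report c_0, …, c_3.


c_0 = 0, c_1 = 2, c_2 = -2, c_3 = 3

D^0 f = -2x^5 + (5/3)x^4 - 5x^3 - 5/3
D^1 f = -10x^4 + (20/3)x^3 - 15x^2
D^2 f = -40x^3 + 20x^2 - 30x
D^3 f = -120x^2 + 40x - 30
matching coefficients of g against c_0 f + c_1 Df + … from the top degree down determines the c_i
solution: c_0 = 0, c_1 = 2, c_2 = -2, c_3 = 3


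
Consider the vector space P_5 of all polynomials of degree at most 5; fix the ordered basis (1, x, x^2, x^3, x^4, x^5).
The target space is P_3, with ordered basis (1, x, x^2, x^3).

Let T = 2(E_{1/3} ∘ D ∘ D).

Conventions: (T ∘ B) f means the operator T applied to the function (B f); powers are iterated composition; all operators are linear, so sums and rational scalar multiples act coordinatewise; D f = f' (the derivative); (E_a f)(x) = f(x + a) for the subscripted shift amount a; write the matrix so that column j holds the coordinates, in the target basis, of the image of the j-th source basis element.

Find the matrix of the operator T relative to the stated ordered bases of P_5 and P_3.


the matrix is [[0, 0, 4, 4, 8/3, 40/27]; [0, 0, 0, 12, 16, 40/3]; [0, 0, 0, 0, 24, 40]; [0, 0, 0, 0, 0, 40]] (rows listed top to bottom)

image of 1: 0
image of x: 0
image of x^2: 4
image of x^3: 12x + 4
image of x^4: 24x^2 + 16x + 8/3
image of x^5: 40x^3 + 40x^2 + (40/3)x + 40/27
each image's coordinates form column j of the matrix
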